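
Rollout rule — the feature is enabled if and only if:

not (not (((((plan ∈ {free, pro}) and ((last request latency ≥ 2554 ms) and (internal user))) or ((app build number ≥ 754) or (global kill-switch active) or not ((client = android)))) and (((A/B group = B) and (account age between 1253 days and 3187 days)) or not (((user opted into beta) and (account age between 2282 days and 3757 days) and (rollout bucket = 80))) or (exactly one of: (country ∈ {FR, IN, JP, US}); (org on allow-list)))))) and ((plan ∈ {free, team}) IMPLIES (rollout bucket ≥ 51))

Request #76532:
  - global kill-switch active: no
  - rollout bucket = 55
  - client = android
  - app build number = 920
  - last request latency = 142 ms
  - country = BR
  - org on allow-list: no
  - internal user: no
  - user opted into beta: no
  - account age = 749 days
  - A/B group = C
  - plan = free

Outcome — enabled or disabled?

Atomic conditions:
  plan ∈ {free, pro}: free is in the set → true
  last request latency ≥ 2554 ms: 142 ≥ 2554 is false
  internal user: no → false
  app build number ≥ 754: 920 ≥ 754 is true
  global kill-switch active: no → false
  client = android: android == android is true
  A/B group = B: C == B is false
  account age between 1253 days and 3187 days: 749 in [1253, 3187] is false
  user opted into beta: no → false
  account age between 2282 days and 3757 days: 749 in [2282, 3757] is false
  rollout bucket = 80: 55 == 80 is false
  country ∈ {FR, IN, JP, US}: BR is not in the set → false
  org on allow-list: no → false
  plan ∈ {free, team}: free is in the set → true
  rollout bucket ≥ 51: 55 ≥ 51 is true
Combine:
[1.1.1.1.1.2] false AND false = false
[1.1.1.1.1] true AND false = false
[1.1.1.1.2.3] NOT true = false
[1.1.1.1.2] true OR false OR false = true
[1.1.1.1] false OR true = true
[1.1.1.2.1] false AND false = false
[1.1.1.2.2.1] false AND false AND false = false
[1.1.1.2.2] NOT false = true
[1.1.1.2.3] exactly-one(false, false) = false
[1.1.1.2] false OR true OR false = true
[1.1.1] true AND true = true
[1.1] NOT true = false
[1] NOT false = true
[2] true → true = true
[root] true AND true = true
Overall: true → enabled

Enabled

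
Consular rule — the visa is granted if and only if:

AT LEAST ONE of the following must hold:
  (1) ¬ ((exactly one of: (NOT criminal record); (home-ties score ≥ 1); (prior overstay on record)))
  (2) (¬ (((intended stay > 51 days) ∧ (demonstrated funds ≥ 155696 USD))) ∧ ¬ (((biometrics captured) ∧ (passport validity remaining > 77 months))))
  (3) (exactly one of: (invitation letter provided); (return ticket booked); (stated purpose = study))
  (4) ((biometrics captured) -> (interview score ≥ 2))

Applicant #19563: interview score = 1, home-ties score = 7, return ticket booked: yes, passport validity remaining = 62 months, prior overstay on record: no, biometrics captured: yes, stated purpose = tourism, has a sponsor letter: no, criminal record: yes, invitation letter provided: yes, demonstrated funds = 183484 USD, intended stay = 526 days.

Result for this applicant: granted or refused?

Refused

Atomic conditions:
  NOT criminal record: yes → false
  home-ties score ≥ 1: 7 ≥ 1 is true
  prior overstay on record: no → false
  intended stay > 51 days: 526 > 51 is true
  demonstrated funds ≥ 155696 USD: 183484 ≥ 155696 is true
  biometrics captured: yes → true
  passport validity remaining > 77 months: 62 > 77 is false
  invitation letter provided: yes → true
  return ticket booked: yes → true
  stated purpose = study: tourism == study is false
  interview score ≥ 2: 1 ≥ 2 is false
Combine:
[1.1] exactly-one(false, true, false) = true
[1] NOT true = false
[2.1.1] true AND true = true
[2.1] NOT true = false
[2.2.1] true AND false = false
[2.2] NOT false = true
[2] false AND true = false
[3] exactly-one(true, true, false) = false
[4] true → false = false
[root] false OR false OR false OR false = false
Overall: false → refused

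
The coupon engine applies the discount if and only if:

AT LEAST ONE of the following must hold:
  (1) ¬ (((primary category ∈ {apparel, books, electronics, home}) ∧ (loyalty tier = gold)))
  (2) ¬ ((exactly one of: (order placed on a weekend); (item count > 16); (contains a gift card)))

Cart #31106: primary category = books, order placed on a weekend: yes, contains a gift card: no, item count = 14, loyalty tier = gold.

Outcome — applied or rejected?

Rejected

Atomic conditions:
  primary category ∈ {apparel, books, electronics, home}: books is in the set → true
  loyalty tier = gold: gold == gold is true
  order placed on a weekend: yes → true
  item count > 16: 14 > 16 is false
  contains a gift card: no → false
Combine:
[1.1] true AND true = true
[1] NOT true = false
[2.1] exactly-one(true, false, false) = true
[2] NOT true = false
[root] false OR false = false
Overall: false → rejected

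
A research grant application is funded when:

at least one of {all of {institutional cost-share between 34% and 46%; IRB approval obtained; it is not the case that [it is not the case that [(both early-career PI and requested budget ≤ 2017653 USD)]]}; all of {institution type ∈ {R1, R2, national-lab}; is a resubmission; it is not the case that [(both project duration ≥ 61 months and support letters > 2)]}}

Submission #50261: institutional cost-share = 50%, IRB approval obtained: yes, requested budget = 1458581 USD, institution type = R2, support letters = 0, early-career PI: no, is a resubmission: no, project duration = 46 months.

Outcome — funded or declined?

Declined

Atomic conditions:
  institutional cost-share between 34% and 46%: 50 in [34, 46] is false
  IRB approval obtained: yes → true
  early-career PI: no → false
  requested budget ≤ 2017653 USD: 1458581 ≤ 2017653 is true
  institution type ∈ {R1, R2, national-lab}: R2 is in the set → true
  is a resubmission: no → false
  project duration ≥ 61 months: 46 ≥ 61 is false
  support letters > 2: 0 > 2 is false
Combine:
[1.3.1.1] false AND true = false
[1.3.1] NOT false = true
[1.3] NOT true = false
[1] false AND true AND false = false
[2.3.1] false AND false = false
[2.3] NOT false = true
[2] true AND false AND true = false
[root] false OR false = false
Overall: false → declined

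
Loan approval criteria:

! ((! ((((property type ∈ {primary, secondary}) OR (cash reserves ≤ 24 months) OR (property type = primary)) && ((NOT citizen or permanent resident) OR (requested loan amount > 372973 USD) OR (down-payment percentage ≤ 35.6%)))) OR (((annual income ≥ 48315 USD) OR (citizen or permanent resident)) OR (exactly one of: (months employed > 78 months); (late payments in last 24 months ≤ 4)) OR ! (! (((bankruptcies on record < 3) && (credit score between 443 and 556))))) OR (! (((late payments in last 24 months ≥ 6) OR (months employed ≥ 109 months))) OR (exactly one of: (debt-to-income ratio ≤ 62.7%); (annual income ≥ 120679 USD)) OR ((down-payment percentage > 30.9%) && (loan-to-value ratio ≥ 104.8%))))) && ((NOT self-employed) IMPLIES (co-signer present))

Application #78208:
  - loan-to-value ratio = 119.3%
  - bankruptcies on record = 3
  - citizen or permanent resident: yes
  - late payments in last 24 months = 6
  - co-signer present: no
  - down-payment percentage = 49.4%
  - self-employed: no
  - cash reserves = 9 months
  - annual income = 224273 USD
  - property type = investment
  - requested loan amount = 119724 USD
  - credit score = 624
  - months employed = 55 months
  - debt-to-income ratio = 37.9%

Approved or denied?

Denied

Atomic conditions:
  property type ∈ {primary, secondary}: investment is not in the set → false
  cash reserves ≤ 24 months: 9 ≤ 24 is true
  property type = primary: investment == primary is false
  NOT citizen or permanent resident: yes → false
  requested loan amount > 372973 USD: 119724 > 372973 is false
  down-payment percentage ≤ 35.6%: 49.4 ≤ 35.6 is false
  annual income ≥ 48315 USD: 224273 ≥ 48315 is true
  citizen or permanent resident: yes → true
  months employed > 78 months: 55 > 78 is false
  late payments in last 24 months ≤ 4: 6 ≤ 4 is false
  bankruptcies on record < 3: 3 < 3 is false
  credit score between 443 and 556: 624 in [443, 556] is false
  late payments in last 24 months ≥ 6: 6 ≥ 6 is true
  months employed ≥ 109 months: 55 ≥ 109 is false
  debt-to-income ratio ≤ 62.7%: 37.9 ≤ 62.7 is true
  annual income ≥ 120679 USD: 224273 ≥ 120679 is true
  down-payment percentage > 30.9%: 49.4 > 30.9 is true
  loan-to-value ratio ≥ 104.8%: 119.3 ≥ 104.8 is true
  NOT self-employed: no → true
  co-signer present: no → false
Combine:
[1.1.1.1.1] false OR true OR false = true
[1.1.1.1.2] false OR false OR false = false
[1.1.1.1] true AND false = false
[1.1.1] NOT false = true
[1.1.2.1] true OR true = true
[1.1.2.2] exactly-one(false, false) = false
[1.1.2.3.1.1] false AND false = false
[1.1.2.3.1] NOT false = true
[1.1.2.3] NOT true = false
[1.1.2] true OR false OR false = true
[1.1.3.1.1] true OR false = true
[1.1.3.1] NOT true = false
[1.1.3.2] exactly-one(true, true) = false
[1.1.3.3] true AND true = true
[1.1.3] false OR false OR true = true
[1.1] true OR true OR true = true
[1] NOT true = false
[2] true → false = false
[root] false AND false = false
Overall: false → denied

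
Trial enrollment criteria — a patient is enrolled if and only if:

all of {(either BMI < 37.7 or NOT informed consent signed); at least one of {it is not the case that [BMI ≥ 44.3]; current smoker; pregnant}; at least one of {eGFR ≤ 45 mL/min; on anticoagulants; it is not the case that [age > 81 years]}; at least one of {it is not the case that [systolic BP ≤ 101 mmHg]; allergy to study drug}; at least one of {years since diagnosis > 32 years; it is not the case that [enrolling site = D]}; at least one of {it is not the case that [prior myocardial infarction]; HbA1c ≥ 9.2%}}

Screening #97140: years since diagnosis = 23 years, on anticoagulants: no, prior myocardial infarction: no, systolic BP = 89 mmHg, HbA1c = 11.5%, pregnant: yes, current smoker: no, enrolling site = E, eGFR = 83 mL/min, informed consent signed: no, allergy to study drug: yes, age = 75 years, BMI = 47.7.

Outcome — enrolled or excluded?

Atomic conditions:
  BMI < 37.7: 47.7 < 37.7 is false
  NOT informed consent signed: no → true
  BMI ≥ 44.3: 47.7 ≥ 44.3 is true
  current smoker: no → false
  pregnant: yes → true
  eGFR ≤ 45 mL/min: 83 ≤ 45 is false
  on anticoagulants: no → false
  age > 81 years: 75 > 81 is false
  systolic BP ≤ 101 mmHg: 89 ≤ 101 is true
  allergy to study drug: yes → true
  years since diagnosis > 32 years: 23 > 32 is false
  enrolling site = D: E == D is false
  prior myocardial infarction: no → false
  HbA1c ≥ 9.2%: 11.5 ≥ 9.2 is true
Combine:
[1] false OR true = true
[2.1] NOT true = false
[2] false OR false OR true = true
[3.3] NOT false = true
[3] false OR false OR true = true
[4.1] NOT true = false
[4] false OR true = true
[5.2] NOT false = true
[5] false OR true = true
[6.1] NOT false = true
[6] true OR true = true
[root] true AND true AND true AND true AND true AND true = true
Overall: true → enrolled

Enrolled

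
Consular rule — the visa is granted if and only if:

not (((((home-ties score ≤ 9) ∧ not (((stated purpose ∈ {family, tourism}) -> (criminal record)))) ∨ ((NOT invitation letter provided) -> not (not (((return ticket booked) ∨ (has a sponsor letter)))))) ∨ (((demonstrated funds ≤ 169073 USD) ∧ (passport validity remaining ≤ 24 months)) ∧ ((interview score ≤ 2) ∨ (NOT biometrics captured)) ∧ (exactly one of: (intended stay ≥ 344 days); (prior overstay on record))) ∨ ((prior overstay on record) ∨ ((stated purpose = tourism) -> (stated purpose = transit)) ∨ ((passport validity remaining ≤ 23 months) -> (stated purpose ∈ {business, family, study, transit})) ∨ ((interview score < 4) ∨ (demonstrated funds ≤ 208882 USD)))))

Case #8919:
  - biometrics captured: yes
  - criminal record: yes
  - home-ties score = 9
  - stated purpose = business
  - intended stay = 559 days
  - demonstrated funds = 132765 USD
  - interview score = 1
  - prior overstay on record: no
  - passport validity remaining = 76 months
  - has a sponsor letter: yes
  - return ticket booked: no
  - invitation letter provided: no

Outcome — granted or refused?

Refused

Atomic conditions:
  home-ties score ≤ 9: 9 ≤ 9 is true
  stated purpose ∈ {family, tourism}: business is not in the set → false
  criminal record: yes → true
  NOT invitation letter provided: no → true
  return ticket booked: no → false
  has a sponsor letter: yes → true
  demonstrated funds ≤ 169073 USD: 132765 ≤ 169073 is true
  passport validity remaining ≤ 24 months: 76 ≤ 24 is false
  interview score ≤ 2: 1 ≤ 2 is true
  NOT biometrics captured: yes → false
  intended stay ≥ 344 days: 559 ≥ 344 is true
  prior overstay on record: no → false
  stated purpose = tourism: business == tourism is false
  stated purpose = transit: business == transit is false
  passport validity remaining ≤ 23 months: 76 ≤ 23 is false
  stated purpose ∈ {business, family, study, transit}: business is in the set → true
  interview score < 4: 1 < 4 is true
  demonstrated funds ≤ 208882 USD: 132765 ≤ 208882 is true
Combine:
[1.1.1.2.1] false → true (antecedent false ⇒ implication holds) = true
[1.1.1.2] NOT true = false
[1.1.1] true AND false = false
[1.1.2.2.1.1] false OR true = true
[1.1.2.2.1] NOT true = false
[1.1.2.2] NOT false = true
[1.1.2] true → true = true
[1.1] false OR true = true
[1.2.1] true AND false = false
[1.2.2] true OR false = true
[1.2.3] exactly-one(true, false) = true
[1.2] false AND true AND true = false
[1.3.2] false → false (antecedent false ⇒ implication holds) = true
[1.3.3] false → true (antecedent false ⇒ implication holds) = true
[1.3.4] true OR true = true
[1.3] false OR true OR true OR true = true
[1] true OR false OR true = true
[root] NOT true = false
Overall: false → refused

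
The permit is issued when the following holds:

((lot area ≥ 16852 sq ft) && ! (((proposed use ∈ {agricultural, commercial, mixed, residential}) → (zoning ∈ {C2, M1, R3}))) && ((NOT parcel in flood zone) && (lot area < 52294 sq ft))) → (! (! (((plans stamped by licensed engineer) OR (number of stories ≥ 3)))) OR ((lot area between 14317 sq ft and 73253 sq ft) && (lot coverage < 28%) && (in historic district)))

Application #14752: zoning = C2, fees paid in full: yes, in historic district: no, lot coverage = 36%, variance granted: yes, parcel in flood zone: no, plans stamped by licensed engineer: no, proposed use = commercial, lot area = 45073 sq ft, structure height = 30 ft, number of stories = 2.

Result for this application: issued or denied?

Atomic conditions:
  lot area ≥ 16852 sq ft: 45073 ≥ 16852 is true
  proposed use ∈ {agricultural, commercial, mixed, residential}: commercial is in the set → true
  zoning ∈ {C2, M1, R3}: C2 is in the set → true
  NOT parcel in flood zone: no → true
  lot area < 52294 sq ft: 45073 < 52294 is true
  plans stamped by licensed engineer: no → false
  number of stories ≥ 3: 2 ≥ 3 is false
  lot area between 14317 sq ft and 73253 sq ft: 45073 in [14317, 73253] is true
  lot coverage < 28%: 36 < 28 is false
  in historic district: no → false
Combine:
[1.2.1] true → true = true
[1.2] NOT true = false
[1.3] true AND true = true
[1] true AND false AND true = false
[2.1.1.1] false OR false = false
[2.1.1] NOT false = true
[2.1] NOT true = false
[2.2] true AND false AND false = false
[2] false OR false = false
[root] false → false (antecedent false ⇒ implication holds) = true
Overall: true → issued

Issued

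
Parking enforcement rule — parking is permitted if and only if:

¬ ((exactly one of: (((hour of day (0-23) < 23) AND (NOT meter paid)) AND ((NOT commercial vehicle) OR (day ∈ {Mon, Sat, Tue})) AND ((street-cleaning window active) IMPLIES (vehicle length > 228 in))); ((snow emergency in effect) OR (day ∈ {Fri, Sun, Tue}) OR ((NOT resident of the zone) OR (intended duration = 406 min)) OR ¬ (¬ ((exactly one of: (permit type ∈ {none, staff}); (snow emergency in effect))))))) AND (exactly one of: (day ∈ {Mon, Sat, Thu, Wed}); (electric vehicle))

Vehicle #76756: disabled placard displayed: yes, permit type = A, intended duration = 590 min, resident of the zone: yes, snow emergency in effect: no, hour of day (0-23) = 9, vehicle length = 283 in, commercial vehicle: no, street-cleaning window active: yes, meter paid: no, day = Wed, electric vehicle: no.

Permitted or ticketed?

Atomic conditions:
  hour of day (0-23) < 23: 9 < 23 is true
  NOT meter paid: no → true
  NOT commercial vehicle: no → true
  day ∈ {Mon, Sat, Tue}: Wed is not in the set → false
  street-cleaning window active: yes → true
  vehicle length > 228 in: 283 > 228 is true
  snow emergency in effect: no → false
  day ∈ {Fri, Sun, Tue}: Wed is not in the set → false
  NOT resident of the zone: yes → false
  intended duration = 406 min: 590 == 406 is false
  permit type ∈ {none, staff}: A is not in the set → false
  day ∈ {Mon, Sat, Thu, Wed}: Wed is in the set → true
  electric vehicle: no → false
Combine:
[1.1.1.1] true AND true = true
[1.1.1.2] true OR false = true
[1.1.1.3] true → true = true
[1.1.1] true AND true AND true = true
[1.1.2.3] false OR false = false
[1.1.2.4.1.1] exactly-one(false, false) = false
[1.1.2.4.1] NOT false = true
[1.1.2.4] NOT true = false
[1.1.2] false OR false OR false OR false = false
[1.1] exactly-one(true, false) = true
[1] NOT true = false
[2] exactly-one(true, false) = true
[root] false AND true = false
Overall: false → ticketed

Ticketed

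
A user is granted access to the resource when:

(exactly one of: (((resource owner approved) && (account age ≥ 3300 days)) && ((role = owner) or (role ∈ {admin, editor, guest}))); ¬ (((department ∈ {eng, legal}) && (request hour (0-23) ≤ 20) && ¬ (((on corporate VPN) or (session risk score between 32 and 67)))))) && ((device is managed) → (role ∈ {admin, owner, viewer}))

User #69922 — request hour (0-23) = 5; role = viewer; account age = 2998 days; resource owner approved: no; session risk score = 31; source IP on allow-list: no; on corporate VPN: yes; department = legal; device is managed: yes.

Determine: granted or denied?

Atomic conditions:
  resource owner approved: no → false
  account age ≥ 3300 days: 2998 ≥ 3300 is false
  role = owner: viewer == owner is false
  role ∈ {admin, editor, guest}: viewer is not in the set → false
  department ∈ {eng, legal}: legal is in the set → true
  request hour (0-23) ≤ 20: 5 ≤ 20 is true
  on corporate VPN: yes → true
  session risk score between 32 and 67: 31 in [32, 67] is false
  device is managed: yes → true
  role ∈ {admin, owner, viewer}: viewer is in the set → true
Combine:
[1.1.1] false AND false = false
[1.1.2] false OR false = false
[1.1] false AND false = false
[1.2.1.3.1] true OR false = true
[1.2.1.3] NOT true = false
[1.2.1] true AND true AND false = false
[1.2] NOT false = true
[1] exactly-one(false, true) = true
[2] true → true = true
[root] true AND true = true
Overall: true → granted

Granted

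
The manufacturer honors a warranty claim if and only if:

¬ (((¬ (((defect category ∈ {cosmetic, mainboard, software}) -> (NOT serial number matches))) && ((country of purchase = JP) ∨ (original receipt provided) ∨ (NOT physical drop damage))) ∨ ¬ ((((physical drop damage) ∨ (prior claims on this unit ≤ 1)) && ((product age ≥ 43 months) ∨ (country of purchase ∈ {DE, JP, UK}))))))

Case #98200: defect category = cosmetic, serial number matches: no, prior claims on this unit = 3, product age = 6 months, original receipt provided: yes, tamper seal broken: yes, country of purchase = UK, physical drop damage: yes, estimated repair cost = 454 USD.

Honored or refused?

Atomic conditions:
  defect category ∈ {cosmetic, mainboard, software}: cosmetic is in the set → true
  NOT serial number matches: no → true
  country of purchase = JP: UK == JP is false
  original receipt provided: yes → true
  NOT physical drop damage: yes → false
  physical drop damage: yes → true
  prior claims on this unit ≤ 1: 3 ≤ 1 is false
  product age ≥ 43 months: 6 ≥ 43 is false
  country of purchase ∈ {DE, JP, UK}: UK is in the set → true
Combine:
[1.1.1.1] true → true = true
[1.1.1] NOT true = false
[1.1.2] false OR true OR false = true
[1.1] false AND true = false
[1.2.1.1] true OR false = true
[1.2.1.2] false OR true = true
[1.2.1] true AND true = true
[1.2] NOT true = false
[1] false OR false = false
[root] NOT false = true
Overall: true → honored

Honored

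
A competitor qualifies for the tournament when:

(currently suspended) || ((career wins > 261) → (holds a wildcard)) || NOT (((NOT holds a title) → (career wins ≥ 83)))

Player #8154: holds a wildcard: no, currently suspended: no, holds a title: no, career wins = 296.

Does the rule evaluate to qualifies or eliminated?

Atomic conditions:
  currently suspended: no → false
  career wins > 261: 296 > 261 is true
  holds a wildcard: no → false
  NOT holds a title: no → true
  career wins ≥ 83: 296 ≥ 83 is true
Combine:
[2] true → false = false
[3.1] true → true = true
[3] NOT true = false
[root] false OR false OR false = false
Overall: false → eliminated

Eliminated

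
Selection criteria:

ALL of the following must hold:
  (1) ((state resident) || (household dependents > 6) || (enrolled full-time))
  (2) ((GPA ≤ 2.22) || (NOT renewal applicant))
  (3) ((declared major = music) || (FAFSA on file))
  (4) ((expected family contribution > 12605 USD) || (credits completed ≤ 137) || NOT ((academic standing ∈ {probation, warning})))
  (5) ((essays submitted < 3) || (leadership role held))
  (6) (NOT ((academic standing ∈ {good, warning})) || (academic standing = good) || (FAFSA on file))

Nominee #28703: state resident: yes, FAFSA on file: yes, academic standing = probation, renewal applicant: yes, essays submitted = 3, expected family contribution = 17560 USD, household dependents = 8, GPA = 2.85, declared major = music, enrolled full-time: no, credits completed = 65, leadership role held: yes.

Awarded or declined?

Declined

Atomic conditions:
  state resident: yes → true
  household dependents > 6: 8 > 6 is true
  enrolled full-time: no → false
  GPA ≤ 2.22: 2.85 ≤ 2.22 is false
  NOT renewal applicant: yes → false
  declared major = music: music == music is true
  FAFSA on file: yes → true
  expected family contribution > 12605 USD: 17560 > 12605 is true
  credits completed ≤ 137: 65 ≤ 137 is true
  academic standing ∈ {probation, warning}: probation is in the set → true
  essays submitted < 3: 3 < 3 is false
  leadership role held: yes → true
  academic standing ∈ {good, warning}: probation is not in the set → false
  academic standing = good: probation == good is false
Combine:
[1] true OR true OR false = true
[2] false OR false = false
[3] true OR true = true
[4.3] NOT true = false
[4] true OR true OR false = true
[5] false OR true = true
[6.1] NOT false = true
[6] true OR false OR true = true
[root] true AND false AND true AND true AND true AND true = false
Overall: false → declined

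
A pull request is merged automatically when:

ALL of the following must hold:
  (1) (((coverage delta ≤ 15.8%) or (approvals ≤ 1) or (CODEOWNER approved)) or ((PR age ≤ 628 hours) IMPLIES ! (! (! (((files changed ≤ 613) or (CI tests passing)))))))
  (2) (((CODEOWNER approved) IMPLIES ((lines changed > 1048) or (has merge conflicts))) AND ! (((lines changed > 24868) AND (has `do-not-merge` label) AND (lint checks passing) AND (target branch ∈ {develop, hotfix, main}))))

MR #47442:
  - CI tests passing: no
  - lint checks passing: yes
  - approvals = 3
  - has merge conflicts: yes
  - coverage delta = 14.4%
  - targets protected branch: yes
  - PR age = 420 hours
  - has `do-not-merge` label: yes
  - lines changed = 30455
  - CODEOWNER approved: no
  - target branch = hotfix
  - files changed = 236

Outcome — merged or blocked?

Blocked

Atomic conditions:
  coverage delta ≤ 15.8%: 14.4 ≤ 15.8 is true
  approvals ≤ 1: 3 ≤ 1 is false
  CODEOWNER approved: no → false
  PR age ≤ 628 hours: 420 ≤ 628 is true
  files changed ≤ 613: 236 ≤ 613 is true
  CI tests passing: no → false
  lines changed > 1048: 30455 > 1048 is true
  has merge conflicts: yes → true
  lines changed > 24868: 30455 > 24868 is true
  has `do-not-merge` label: yes → true
  lint checks passing: yes → true
  target branch ∈ {develop, hotfix, main}: hotfix is in the set → true
Combine:
[1.1] true OR false OR false = true
[1.2.2.1.1.1] true OR false = true
[1.2.2.1.1] NOT true = false
[1.2.2.1] NOT false = true
[1.2.2] NOT true = false
[1.2] true → false = false
[1] true OR false = true
[2.1.2] true OR true = true
[2.1] false → true (antecedent false ⇒ implication holds) = true
[2.2.1] true AND true AND true AND true = true
[2.2] NOT true = false
[2] true AND false = false
[root] true AND false = false
Overall: false → blocked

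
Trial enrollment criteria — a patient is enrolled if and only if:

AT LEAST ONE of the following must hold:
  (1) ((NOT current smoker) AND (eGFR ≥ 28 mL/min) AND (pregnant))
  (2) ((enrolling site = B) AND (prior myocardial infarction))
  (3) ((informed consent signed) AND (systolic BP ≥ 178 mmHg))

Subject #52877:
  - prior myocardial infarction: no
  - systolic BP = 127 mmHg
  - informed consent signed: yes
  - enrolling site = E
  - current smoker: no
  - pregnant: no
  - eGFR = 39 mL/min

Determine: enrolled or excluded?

Atomic conditions:
  NOT current smoker: no → true
  eGFR ≥ 28 mL/min: 39 ≥ 28 is true
  pregnant: no → false
  enrolling site = B: E == B is false
  prior myocardial infarction: no → false
  informed consent signed: yes → true
  systolic BP ≥ 178 mmHg: 127 ≥ 178 is false
Combine:
[1] true AND true AND false = false
[2] false AND false = false
[3] true AND false = false
[root] false OR false OR false = false
Overall: false → excluded

Excluded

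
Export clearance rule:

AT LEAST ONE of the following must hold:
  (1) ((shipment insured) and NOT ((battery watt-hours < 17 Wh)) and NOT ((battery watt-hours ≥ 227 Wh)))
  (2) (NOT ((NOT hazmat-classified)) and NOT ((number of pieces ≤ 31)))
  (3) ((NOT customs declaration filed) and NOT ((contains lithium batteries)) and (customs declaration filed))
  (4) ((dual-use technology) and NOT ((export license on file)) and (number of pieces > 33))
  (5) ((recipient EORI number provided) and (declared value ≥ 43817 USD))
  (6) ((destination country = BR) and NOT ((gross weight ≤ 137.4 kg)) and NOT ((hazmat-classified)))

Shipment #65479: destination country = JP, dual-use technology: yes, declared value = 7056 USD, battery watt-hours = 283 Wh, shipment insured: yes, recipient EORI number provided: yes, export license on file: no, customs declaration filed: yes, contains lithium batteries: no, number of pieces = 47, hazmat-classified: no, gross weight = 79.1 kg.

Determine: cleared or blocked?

Atomic conditions:
  shipment insured: yes → true
  battery watt-hours < 17 Wh: 283 < 17 is false
  battery watt-hours ≥ 227 Wh: 283 ≥ 227 is true
  NOT hazmat-classified: no → true
  number of pieces ≤ 31: 47 ≤ 31 is false
  NOT customs declaration filed: yes → false
  contains lithium batteries: no → false
  customs declaration filed: yes → true
  dual-use technology: yes → true
  export license on file: no → false
  number of pieces > 33: 47 > 33 is true
  recipient EORI number provided: yes → true
  declared value ≥ 43817 USD: 7056 ≥ 43817 is false
  destination country = BR: JP == BR is false
  gross weight ≤ 137.4 kg: 79.1 ≤ 137.4 is true
  hazmat-classified: no → false
Combine:
[1.2] NOT false = true
[1.3] NOT true = false
[1] true AND true AND false = false
[2.1] NOT true = false
[2.2] NOT false = true
[2] false AND true = false
[3.2] NOT false = true
[3] false AND true AND true = false
[4.2] NOT false = true
[4] true AND true AND true = true
[5] true AND false = false
[6.2] NOT true = false
[6.3] NOT false = true
[6] false AND false AND true = false
[root] false OR false OR false OR true OR false OR false = true
Overall: true → cleared

Cleared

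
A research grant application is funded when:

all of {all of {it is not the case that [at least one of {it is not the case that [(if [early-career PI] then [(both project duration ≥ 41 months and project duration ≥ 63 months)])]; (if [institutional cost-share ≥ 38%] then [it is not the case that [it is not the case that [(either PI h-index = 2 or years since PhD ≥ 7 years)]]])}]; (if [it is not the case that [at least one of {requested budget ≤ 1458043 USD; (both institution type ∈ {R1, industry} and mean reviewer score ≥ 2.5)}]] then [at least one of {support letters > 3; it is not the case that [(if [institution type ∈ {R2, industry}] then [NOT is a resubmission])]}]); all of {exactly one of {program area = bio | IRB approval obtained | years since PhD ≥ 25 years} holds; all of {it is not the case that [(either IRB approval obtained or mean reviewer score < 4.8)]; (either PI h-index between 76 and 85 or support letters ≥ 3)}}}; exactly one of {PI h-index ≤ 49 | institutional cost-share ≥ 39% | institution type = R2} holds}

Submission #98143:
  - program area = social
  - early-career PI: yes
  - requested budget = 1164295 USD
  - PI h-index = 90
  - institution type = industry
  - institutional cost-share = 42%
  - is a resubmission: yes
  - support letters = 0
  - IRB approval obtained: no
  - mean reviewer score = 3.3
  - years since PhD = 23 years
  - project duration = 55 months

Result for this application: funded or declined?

Declined

Atomic conditions:
  early-career PI: yes → true
  project duration ≥ 41 months: 55 ≥ 41 is true
  project duration ≥ 63 months: 55 ≥ 63 is false
  institutional cost-share ≥ 38%: 42 ≥ 38 is true
  PI h-index = 2: 90 == 2 is false
  years since PhD ≥ 7 years: 23 ≥ 7 is true
  requested budget ≤ 1458043 USD: 1164295 ≤ 1458043 is true
  institution type ∈ {R1, industry}: industry is in the set → true
  mean reviewer score ≥ 2.5: 3.3 ≥ 2.5 is true
  support letters > 3: 0 > 3 is false
  institution type ∈ {R2, industry}: industry is in the set → true
  NOT is a resubmission: yes → false
  program area = bio: social == bio is false
  IRB approval obtained: no → false
  years since PhD ≥ 25 years: 23 ≥ 25 is false
  mean reviewer score < 4.8: 3.3 < 4.8 is true
  PI h-index between 76 and 85: 90 in [76, 85] is false
  support letters ≥ 3: 0 ≥ 3 is false
  PI h-index ≤ 49: 90 ≤ 49 is false
  institutional cost-share ≥ 39%: 42 ≥ 39 is true
  institution type = R2: industry == R2 is false
Combine:
[1.1.1.1.1.2] true AND false = false
[1.1.1.1.1] true → false = false
[1.1.1.1] NOT false = true
[1.1.1.2.2.1.1] false OR true = true
[1.1.1.2.2.1] NOT true = false
[1.1.1.2.2] NOT false = true
[1.1.1.2] true → true = true
[1.1.1] true OR true = true
[1.1] NOT true = false
[1.2.1.1.2] true AND true = true
[1.2.1.1] true OR true = true
[1.2.1] NOT true = false
[1.2.2.2.1] true → false = false
[1.2.2.2] NOT false = true
[1.2.2] false OR true = true
[1.2] false → true (antecedent false ⇒ implication holds) = true
[1.3.1] exactly-one(false, false, false) = false
[1.3.2.1.1] false OR true = true
[1.3.2.1] NOT true = false
[1.3.2.2] false OR false = false
[1.3.2] false AND false = false
[1.3] false AND false = false
[1] false AND true AND false = false
[2] exactly-one(false, true, false) = true
[root] false AND true = false
Overall: false → declined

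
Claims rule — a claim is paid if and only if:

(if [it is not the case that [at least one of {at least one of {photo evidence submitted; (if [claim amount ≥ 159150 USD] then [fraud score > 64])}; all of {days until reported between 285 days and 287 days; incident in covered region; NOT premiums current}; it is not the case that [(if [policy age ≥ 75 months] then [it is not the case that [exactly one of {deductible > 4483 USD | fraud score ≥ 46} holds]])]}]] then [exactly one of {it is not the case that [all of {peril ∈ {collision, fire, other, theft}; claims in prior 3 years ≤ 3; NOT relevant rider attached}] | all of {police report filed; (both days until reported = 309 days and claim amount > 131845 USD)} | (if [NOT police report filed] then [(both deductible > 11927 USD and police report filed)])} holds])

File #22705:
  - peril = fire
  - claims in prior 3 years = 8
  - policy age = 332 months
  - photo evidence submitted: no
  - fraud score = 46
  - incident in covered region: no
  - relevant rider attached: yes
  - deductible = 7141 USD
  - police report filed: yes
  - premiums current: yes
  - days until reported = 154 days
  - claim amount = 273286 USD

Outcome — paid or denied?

Atomic conditions:
  photo evidence submitted: no → false
  claim amount ≥ 159150 USD: 273286 ≥ 159150 is true
  fraud score > 64: 46 > 64 is false
  days until reported between 285 days and 287 days: 154 in [285, 287] is false
  incident in covered region: no → false
  NOT premiums current: yes → false
  policy age ≥ 75 months: 332 ≥ 75 is true
  deductible > 4483 USD: 7141 > 4483 is true
  fraud score ≥ 46: 46 ≥ 46 is true
  peril ∈ {collision, fire, other, theft}: fire is in the set → true
  claims in prior 3 years ≤ 3: 8 ≤ 3 is false
  NOT relevant rider attached: yes → false
  police report filed: yes → true
  days until reported = 309 days: 154 == 309 is false
  claim amount > 131845 USD: 273286 > 131845 is true
  NOT police report filed: yes → false
  deductible > 11927 USD: 7141 > 11927 is false
Combine:
[1.1.1.2] true → false = false
[1.1.1] false OR false = false
[1.1.2] false AND false AND false = false
[1.1.3.1.2.1] exactly-one(true, true) = false
[1.1.3.1.2] NOT false = true
[1.1.3.1] true → true = true
[1.1.3] NOT true = false
[1.1] false OR false OR false = false
[1] NOT false = true
[2.1.1] true AND false AND false = false
[2.1] NOT false = true
[2.2.2] false AND true = false
[2.2] true AND false = false
[2.3.2] false AND true = false
[2.3] false → false (antecedent false ⇒ implication holds) = true
[2] exactly-one(true, false, true) = false
[root] true → false = false
Overall: false → denied

Denied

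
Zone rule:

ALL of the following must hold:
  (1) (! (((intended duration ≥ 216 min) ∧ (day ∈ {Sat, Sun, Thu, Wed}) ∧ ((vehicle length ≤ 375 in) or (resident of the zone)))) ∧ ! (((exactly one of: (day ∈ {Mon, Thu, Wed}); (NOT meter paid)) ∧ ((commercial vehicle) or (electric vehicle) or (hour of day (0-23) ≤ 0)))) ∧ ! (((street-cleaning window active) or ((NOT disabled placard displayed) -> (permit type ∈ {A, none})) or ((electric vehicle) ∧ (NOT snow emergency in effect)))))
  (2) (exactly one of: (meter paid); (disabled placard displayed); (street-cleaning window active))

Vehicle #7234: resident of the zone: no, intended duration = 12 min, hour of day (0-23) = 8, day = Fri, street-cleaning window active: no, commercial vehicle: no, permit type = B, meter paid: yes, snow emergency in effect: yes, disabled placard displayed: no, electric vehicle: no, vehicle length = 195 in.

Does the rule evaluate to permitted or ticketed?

Atomic conditions:
  intended duration ≥ 216 min: 12 ≥ 216 is false
  day ∈ {Sat, Sun, Thu, Wed}: Fri is not in the set → false
  vehicle length ≤ 375 in: 195 ≤ 375 is true
  resident of the zone: no → false
  day ∈ {Mon, Thu, Wed}: Fri is not in the set → false
  NOT meter paid: yes → false
  commercial vehicle: no → false
  electric vehicle: no → false
  hour of day (0-23) ≤ 0: 8 ≤ 0 is false
  street-cleaning window active: no → false
  NOT disabled placard displayed: no → true
  permit type ∈ {A, none}: B is not in the set → false
  NOT snow emergency in effect: yes → false
  meter paid: yes → true
  disabled placard displayed: no → false
Combine:
[1.1.1.3] true OR false = true
[1.1.1] false AND false AND true = false
[1.1] NOT false = true
[1.2.1.1] exactly-one(false, false) = false
[1.2.1.2] false OR false OR false = false
[1.2.1] false AND false = false
[1.2] NOT false = true
[1.3.1.2] true → false = false
[1.3.1.3] false AND false = false
[1.3.1] false OR false OR false = false
[1.3] NOT false = true
[1] true AND true AND true = true
[2] exactly-one(true, false, false) = true
[root] true AND true = true
Overall: true → permitted

Permitted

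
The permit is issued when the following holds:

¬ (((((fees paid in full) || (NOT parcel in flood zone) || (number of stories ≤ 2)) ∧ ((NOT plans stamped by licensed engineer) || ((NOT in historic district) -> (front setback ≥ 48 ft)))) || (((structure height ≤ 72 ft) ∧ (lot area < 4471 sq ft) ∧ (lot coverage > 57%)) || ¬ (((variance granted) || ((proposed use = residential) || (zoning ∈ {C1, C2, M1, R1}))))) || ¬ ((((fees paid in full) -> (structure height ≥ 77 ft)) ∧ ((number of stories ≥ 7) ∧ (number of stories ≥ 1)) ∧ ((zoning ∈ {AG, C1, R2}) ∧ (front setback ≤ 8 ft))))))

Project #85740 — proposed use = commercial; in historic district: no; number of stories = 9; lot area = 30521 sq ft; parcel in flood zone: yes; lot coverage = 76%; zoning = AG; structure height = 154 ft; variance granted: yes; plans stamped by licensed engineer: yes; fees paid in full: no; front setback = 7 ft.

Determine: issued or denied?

Issued

Atomic conditions:
  fees paid in full: no → false
  NOT parcel in flood zone: yes → false
  number of stories ≤ 2: 9 ≤ 2 is false
  NOT plans stamped by licensed engineer: yes → false
  NOT in historic district: no → true
  front setback ≥ 48 ft: 7 ≥ 48 is false
  structure height ≤ 72 ft: 154 ≤ 72 is false
  lot area < 4471 sq ft: 30521 < 4471 is false
  lot coverage > 57%: 76 > 57 is true
  variance granted: yes → true
  proposed use = residential: commercial == residential is false
  zoning ∈ {C1, C2, M1, R1}: AG is not in the set → false
  structure height ≥ 77 ft: 154 ≥ 77 is true
  number of stories ≥ 7: 9 ≥ 7 is true
  number of stories ≥ 1: 9 ≥ 1 is true
  zoning ∈ {AG, C1, R2}: AG is in the set → true
  front setback ≤ 8 ft: 7 ≤ 8 is true
Combine:
[1.1.1] false OR false OR false = false
[1.1.2.2] true → false = false
[1.1.2] false OR false = false
[1.1] false AND false = false
[1.2.1] false AND false AND true = false
[1.2.2.1.2] false OR false = false
[1.2.2.1] true OR false = true
[1.2.2] NOT true = false
[1.2] false OR false = false
[1.3.1.1] false → true (antecedent false ⇒ implication holds) = true
[1.3.1.2] true AND true = true
[1.3.1.3] true AND true = true
[1.3.1] true AND true AND true = true
[1.3] NOT true = false
[1] false OR false OR false = false
[root] NOT false = true
Overall: true → issued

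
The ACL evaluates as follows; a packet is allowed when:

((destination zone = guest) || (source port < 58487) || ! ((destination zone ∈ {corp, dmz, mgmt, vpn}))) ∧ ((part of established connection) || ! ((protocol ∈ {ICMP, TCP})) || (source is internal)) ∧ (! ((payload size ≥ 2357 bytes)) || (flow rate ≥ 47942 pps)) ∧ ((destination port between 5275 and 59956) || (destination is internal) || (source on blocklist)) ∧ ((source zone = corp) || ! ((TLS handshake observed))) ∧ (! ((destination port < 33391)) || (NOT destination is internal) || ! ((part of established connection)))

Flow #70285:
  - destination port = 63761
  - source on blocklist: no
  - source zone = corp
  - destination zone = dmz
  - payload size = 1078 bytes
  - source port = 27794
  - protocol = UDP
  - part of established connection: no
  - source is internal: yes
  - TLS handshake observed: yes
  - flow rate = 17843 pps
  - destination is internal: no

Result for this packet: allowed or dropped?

Dropped

Atomic conditions:
  destination zone = guest: dmz == guest is false
  source port < 58487: 27794 < 58487 is true
  destination zone ∈ {corp, dmz, mgmt, vpn}: dmz is in the set → true
  part of established connection: no → false
  protocol ∈ {ICMP, TCP}: UDP is not in the set → false
  source is internal: yes → true
  payload size ≥ 2357 bytes: 1078 ≥ 2357 is false
  flow rate ≥ 47942 pps: 17843 ≥ 47942 is false
  destination port between 5275 and 59956: 63761 in [5275, 59956] is false
  destination is internal: no → false
  source on blocklist: no → false
  source zone = corp: corp == corp is true
  TLS handshake observed: yes → true
  destination port < 33391: 63761 < 33391 is false
  NOT destination is internal: no → true
Combine:
[1.3] NOT true = false
[1] false OR true OR false = true
[2.2] NOT false = true
[2] false OR true OR true = true
[3.1] NOT false = true
[3] true OR false = true
[4] false OR false OR false = false
[5.2] NOT true = false
[5] true OR false = true
[6.1] NOT false = true
[6.3] NOT false = true
[6] true OR true OR true = true
[root] true AND true AND true AND false AND true AND true = false
Overall: false → dropped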